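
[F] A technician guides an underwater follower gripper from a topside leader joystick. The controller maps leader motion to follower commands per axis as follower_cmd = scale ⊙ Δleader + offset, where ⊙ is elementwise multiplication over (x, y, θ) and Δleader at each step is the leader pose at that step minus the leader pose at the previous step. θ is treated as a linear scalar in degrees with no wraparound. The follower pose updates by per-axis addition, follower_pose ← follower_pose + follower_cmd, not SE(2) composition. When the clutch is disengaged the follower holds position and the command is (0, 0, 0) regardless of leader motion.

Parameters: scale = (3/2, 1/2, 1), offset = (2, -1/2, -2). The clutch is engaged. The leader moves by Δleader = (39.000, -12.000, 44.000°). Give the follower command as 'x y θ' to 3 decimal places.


60.500 -6.500 42.000

axis x: 3/2·39.000 + 2 = 60.500
axis y: 1/2·-12.000 + -1/2 = -6.500
axis θ: 1·44.000 + -2 = 42.000


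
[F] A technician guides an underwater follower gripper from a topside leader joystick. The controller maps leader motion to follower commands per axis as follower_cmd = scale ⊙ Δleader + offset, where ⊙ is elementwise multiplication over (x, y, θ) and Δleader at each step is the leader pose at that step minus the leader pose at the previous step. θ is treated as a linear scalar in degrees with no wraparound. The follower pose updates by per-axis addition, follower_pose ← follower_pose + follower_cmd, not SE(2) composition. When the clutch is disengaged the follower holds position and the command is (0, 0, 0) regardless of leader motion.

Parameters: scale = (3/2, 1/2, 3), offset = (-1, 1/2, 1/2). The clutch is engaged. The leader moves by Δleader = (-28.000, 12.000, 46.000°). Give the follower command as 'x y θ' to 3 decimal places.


axis x: 3/2·-28.000 + -1 = -43.000
axis y: 1/2·12.000 + 1/2 = 6.500
axis θ: 3·46.000 + 1/2 = 138.500

-43.000 6.500 138.500


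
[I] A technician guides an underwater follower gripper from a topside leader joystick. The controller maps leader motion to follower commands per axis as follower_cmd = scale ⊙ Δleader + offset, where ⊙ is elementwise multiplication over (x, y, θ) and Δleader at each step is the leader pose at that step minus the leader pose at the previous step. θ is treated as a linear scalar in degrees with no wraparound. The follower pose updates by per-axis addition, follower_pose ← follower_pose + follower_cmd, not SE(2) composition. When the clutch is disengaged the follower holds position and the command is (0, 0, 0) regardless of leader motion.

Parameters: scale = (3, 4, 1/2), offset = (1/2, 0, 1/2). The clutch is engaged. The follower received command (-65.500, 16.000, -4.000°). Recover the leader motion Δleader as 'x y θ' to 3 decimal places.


axis x: (-65.500 − 1/2) / (3) = -22.000
axis y: (16.000 − 0) / (4) = 4.000
axis θ: (-4.000 − 1/2) / (1/2) = -9.000

-22.000 4.000 -9.000


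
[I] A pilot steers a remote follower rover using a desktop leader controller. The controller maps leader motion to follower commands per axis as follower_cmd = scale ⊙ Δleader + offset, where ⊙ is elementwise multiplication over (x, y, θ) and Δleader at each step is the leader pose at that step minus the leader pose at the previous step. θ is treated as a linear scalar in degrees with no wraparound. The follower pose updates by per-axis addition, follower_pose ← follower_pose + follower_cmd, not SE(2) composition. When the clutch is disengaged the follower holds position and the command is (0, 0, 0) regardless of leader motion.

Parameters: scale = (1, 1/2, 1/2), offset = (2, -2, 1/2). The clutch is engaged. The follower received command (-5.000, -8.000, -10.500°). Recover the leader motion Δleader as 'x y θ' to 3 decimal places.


axis x: (-5.000 − 2) / (1) = -7.000
axis y: (-8.000 − -2) / (1/2) = -12.000
axis θ: (-10.500 − 1/2) / (1/2) = -22.000

-7.000 -12.000 -22.000


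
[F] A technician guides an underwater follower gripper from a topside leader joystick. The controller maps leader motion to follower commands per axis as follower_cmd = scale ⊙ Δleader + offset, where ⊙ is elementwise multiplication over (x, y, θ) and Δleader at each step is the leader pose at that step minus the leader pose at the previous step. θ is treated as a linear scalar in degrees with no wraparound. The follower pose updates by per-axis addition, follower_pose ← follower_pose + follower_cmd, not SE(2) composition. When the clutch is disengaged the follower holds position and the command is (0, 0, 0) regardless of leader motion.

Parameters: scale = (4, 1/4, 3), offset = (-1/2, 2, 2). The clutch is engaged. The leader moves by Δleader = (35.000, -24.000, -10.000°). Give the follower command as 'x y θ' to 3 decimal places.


axis x: 4·35.000 + -1/2 = 139.500
axis y: 1/4·-24.000 + 2 = -4.000
axis θ: 3·-10.000 + 2 = -28.000

139.500 -4.000 -28.000


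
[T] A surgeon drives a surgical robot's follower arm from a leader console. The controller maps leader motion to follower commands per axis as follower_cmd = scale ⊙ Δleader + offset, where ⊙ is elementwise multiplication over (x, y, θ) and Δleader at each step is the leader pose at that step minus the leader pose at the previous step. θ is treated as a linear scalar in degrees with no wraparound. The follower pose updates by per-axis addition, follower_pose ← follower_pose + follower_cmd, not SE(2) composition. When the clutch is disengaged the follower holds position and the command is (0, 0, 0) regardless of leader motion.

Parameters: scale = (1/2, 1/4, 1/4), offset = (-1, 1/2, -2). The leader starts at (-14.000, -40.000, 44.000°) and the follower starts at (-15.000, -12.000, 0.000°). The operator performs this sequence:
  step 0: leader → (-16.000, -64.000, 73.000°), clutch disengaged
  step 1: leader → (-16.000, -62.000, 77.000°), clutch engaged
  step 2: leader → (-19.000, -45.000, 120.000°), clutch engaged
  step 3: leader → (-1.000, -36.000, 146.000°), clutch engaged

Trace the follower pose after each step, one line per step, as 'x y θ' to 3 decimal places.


step 0: Δleader=(-2.000, -24.000, 29.000°), disengaged; cmd=(0,0,0) → follower holds at (-15.000, -12.000, 0.000°)
step 1: Δleader=(0.000, 2.000, 4.000°), engaged; cmd=(-1.000, 1.000, -1.000°) → follower=(-16.000, -11.000, -1.000°)
step 2: Δleader=(-3.000, 17.000, 43.000°), engaged; cmd=(-2.500, 4.750, 8.750°) → follower=(-18.500, -6.250, 7.750°)
step 3: Δleader=(18.000, 9.000, 26.000°), engaged; cmd=(8.000, 2.750, 4.500°) → follower=(-10.500, -3.500, 12.250°)

-15.000 -12.000 0.000
-16.000 -11.000 -1.000
-18.500 -6.250 7.750
-10.500 -3.500 12.250


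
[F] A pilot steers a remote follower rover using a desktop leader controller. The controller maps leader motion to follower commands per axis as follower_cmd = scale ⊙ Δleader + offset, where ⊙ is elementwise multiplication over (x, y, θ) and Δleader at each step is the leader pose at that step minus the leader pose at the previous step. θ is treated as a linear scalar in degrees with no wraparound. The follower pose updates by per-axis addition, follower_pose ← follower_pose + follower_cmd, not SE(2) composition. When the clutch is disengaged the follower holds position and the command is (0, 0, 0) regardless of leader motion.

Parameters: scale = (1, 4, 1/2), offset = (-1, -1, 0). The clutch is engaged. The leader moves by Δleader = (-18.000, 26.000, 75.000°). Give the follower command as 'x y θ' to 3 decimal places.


axis x: 1·-18.000 + -1 = -19.000
axis y: 4·26.000 + -1 = 103.000
axis θ: 1/2·75.000 + 0 = 37.500

-19.000 103.000 37.500


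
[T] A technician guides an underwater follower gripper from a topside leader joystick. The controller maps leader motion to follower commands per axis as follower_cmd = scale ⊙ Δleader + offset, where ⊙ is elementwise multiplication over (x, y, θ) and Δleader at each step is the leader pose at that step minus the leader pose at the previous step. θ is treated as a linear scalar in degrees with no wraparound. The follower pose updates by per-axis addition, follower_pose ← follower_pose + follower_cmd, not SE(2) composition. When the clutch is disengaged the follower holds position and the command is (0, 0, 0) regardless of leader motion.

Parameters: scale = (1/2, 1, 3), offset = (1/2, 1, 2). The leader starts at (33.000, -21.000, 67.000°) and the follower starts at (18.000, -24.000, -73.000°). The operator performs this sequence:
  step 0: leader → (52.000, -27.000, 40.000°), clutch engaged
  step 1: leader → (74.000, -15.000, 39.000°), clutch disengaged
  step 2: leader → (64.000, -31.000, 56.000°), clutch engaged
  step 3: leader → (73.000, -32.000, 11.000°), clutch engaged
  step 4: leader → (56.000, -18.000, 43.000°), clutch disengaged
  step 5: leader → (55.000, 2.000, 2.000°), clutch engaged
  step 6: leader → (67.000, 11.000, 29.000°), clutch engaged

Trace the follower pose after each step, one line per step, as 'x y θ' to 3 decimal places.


step 0: Δleader=(19.000, -6.000, -27.000°), engaged; cmd=(10.000, -5.000, -79.000°) → follower=(28.000, -29.000, -152.000°)
step 1: Δleader=(22.000, 12.000, -1.000°), disengaged; cmd=(0,0,0) → follower holds at (28.000, -29.000, -152.000°)
step 2: Δleader=(-10.000, -16.000, 17.000°), engaged; cmd=(-4.500, -15.000, 53.000°) → follower=(23.500, -44.000, -99.000°)
step 3: Δleader=(9.000, -1.000, -45.000°), engaged; cmd=(5.000, 0.000, -133.000°) → follower=(28.500, -44.000, -232.000°)
step 4: Δleader=(-17.000, 14.000, 32.000°), disengaged; cmd=(0,0,0) → follower holds at (28.500, -44.000, -232.000°)
step 5: Δleader=(-1.000, 20.000, -41.000°), engaged; cmd=(0.000, 21.000, -121.000°) → follower=(28.500, -23.000, -353.000°)
step 6: Δleader=(12.000, 9.000, 27.000°), engaged; cmd=(6.500, 10.000, 83.000°) → follower=(35.000, -13.000, -270.000°)

28.000 -29.000 -152.000
28.000 -29.000 -152.000
23.500 -44.000 -99.000
28.500 -44.000 -232.000
28.500 -44.000 -232.000
28.500 -23.000 -353.000
35.000 -13.000 -270.000


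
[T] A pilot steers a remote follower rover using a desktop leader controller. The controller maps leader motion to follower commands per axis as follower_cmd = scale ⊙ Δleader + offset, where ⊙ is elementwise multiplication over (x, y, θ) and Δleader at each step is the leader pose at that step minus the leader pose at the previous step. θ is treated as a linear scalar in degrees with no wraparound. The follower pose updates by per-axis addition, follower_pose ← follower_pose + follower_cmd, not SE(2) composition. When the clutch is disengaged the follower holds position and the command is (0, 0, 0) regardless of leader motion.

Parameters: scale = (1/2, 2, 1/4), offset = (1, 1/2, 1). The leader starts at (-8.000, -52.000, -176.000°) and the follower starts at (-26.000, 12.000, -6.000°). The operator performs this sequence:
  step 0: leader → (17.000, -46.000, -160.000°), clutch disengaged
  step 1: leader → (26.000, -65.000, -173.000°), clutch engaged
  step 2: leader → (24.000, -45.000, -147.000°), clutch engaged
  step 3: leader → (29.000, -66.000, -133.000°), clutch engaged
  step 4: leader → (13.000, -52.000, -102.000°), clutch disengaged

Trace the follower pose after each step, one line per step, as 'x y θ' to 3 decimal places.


-26.000 12.000 -6.000
-20.500 -25.500 -8.250
-20.500 15.000 -0.750
-17.000 -26.500 3.750
-17.000 -26.500 3.750

step 0: Δleader=(25.000, 6.000, 16.000°), disengaged; cmd=(0,0,0) → follower holds at (-26.000, 12.000, -6.000°)
step 1: Δleader=(9.000, -19.000, -13.000°), engaged; cmd=(5.500, -37.500, -2.250°) → follower=(-20.500, -25.500, -8.250°)
step 2: Δleader=(-2.000, 20.000, 26.000°), engaged; cmd=(0.000, 40.500, 7.500°) → follower=(-20.500, 15.000, -0.750°)
step 3: Δleader=(5.000, -21.000, 14.000°), engaged; cmd=(3.500, -41.500, 4.500°) → follower=(-17.000, -26.500, 3.750°)
step 4: Δleader=(-16.000, 14.000, 31.000°), disengaged; cmd=(0,0,0) → follower holds at (-17.000, -26.500, 3.750°)


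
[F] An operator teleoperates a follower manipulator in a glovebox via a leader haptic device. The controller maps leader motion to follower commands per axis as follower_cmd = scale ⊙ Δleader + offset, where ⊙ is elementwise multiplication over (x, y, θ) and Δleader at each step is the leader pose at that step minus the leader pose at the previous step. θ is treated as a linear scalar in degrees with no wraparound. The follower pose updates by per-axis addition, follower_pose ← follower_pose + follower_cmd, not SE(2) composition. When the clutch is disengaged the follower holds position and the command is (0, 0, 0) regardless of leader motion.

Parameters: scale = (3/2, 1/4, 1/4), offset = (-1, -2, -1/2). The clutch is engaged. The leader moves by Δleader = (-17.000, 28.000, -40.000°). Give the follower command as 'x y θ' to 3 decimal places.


axis x: 3/2·-17.000 + -1 = -26.500
axis y: 1/4·28.000 + -2 = 5.000
axis θ: 1/4·-40.000 + -1/2 = -10.500

-26.500 5.000 -10.500


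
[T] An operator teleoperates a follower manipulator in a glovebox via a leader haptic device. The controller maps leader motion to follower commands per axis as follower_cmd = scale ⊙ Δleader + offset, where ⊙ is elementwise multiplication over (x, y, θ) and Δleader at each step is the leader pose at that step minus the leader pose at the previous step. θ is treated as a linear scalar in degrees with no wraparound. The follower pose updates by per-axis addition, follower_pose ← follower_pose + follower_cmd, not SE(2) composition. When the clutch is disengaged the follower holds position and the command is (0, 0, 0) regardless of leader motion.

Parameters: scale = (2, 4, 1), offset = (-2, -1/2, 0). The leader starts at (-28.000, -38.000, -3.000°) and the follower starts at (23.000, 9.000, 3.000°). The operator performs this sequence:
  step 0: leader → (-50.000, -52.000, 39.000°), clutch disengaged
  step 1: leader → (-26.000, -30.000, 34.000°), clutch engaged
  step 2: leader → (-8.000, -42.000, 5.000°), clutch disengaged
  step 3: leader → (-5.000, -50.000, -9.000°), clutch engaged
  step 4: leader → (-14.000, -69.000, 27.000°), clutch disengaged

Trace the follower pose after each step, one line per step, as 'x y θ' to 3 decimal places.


step 0: Δleader=(-22.000, -14.000, 42.000°), disengaged; cmd=(0,0,0) → follower holds at (23.000, 9.000, 3.000°)
step 1: Δleader=(24.000, 22.000, -5.000°), engaged; cmd=(46.000, 87.500, -5.000°) → follower=(69.000, 96.500, -2.000°)
step 2: Δleader=(18.000, -12.000, -29.000°), disengaged; cmd=(0,0,0) → follower holds at (69.000, 96.500, -2.000°)
step 3: Δleader=(3.000, -8.000, -14.000°), engaged; cmd=(4.000, -32.500, -14.000°) → follower=(73.000, 64.000, -16.000°)
step 4: Δleader=(-9.000, -19.000, 36.000°), disengaged; cmd=(0,0,0) → follower holds at (73.000, 64.000, -16.000°)

23.000 9.000 3.000
69.000 96.500 -2.000
69.000 96.500 -2.000
73.000 64.000 -16.000
73.000 64.000 -16.000


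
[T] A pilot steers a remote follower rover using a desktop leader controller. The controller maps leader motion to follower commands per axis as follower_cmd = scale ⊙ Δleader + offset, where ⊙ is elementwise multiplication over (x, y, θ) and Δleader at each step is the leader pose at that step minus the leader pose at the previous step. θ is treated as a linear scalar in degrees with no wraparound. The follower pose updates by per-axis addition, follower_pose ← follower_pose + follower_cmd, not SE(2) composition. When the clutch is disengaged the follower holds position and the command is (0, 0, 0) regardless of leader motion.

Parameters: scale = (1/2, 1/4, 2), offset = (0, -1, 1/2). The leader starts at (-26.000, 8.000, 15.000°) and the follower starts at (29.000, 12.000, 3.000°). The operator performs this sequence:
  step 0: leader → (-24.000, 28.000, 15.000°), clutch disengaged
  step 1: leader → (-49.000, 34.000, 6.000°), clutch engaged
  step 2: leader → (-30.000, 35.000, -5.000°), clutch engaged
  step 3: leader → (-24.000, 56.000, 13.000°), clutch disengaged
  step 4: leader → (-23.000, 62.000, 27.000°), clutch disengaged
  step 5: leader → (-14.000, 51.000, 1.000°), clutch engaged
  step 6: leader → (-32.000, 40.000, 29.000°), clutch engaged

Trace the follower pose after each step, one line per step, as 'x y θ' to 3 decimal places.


step 0: Δleader=(2.000, 20.000, 0.000°), disengaged; cmd=(0,0,0) → follower holds at (29.000, 12.000, 3.000°)
step 1: Δleader=(-25.000, 6.000, -9.000°), engaged; cmd=(-12.500, 0.500, -17.500°) → follower=(16.500, 12.500, -14.500°)
step 2: Δleader=(19.000, 1.000, -11.000°), engaged; cmd=(9.500, -0.750, -21.500°) → follower=(26.000, 11.750, -36.000°)
step 3: Δleader=(6.000, 21.000, 18.000°), disengaged; cmd=(0,0,0) → follower holds at (26.000, 11.750, -36.000°)
step 4: Δleader=(1.000, 6.000, 14.000°), disengaged; cmd=(0,0,0) → follower holds at (26.000, 11.750, -36.000°)
step 5: Δleader=(9.000, -11.000, -26.000°), engaged; cmd=(4.500, -3.750, -51.500°) → follower=(30.500, 8.000, -87.500°)
step 6: Δleader=(-18.000, -11.000, 28.000°), engaged; cmd=(-9.000, -3.750, 56.500°) → follower=(21.500, 4.250, -31.000°)

29.000 12.000 3.000
16.500 12.500 -14.500
26.000 11.750 -36.000
26.000 11.750 -36.000
26.000 11.750 -36.000
30.500 8.000 -87.500
21.500 4.250 -31.000


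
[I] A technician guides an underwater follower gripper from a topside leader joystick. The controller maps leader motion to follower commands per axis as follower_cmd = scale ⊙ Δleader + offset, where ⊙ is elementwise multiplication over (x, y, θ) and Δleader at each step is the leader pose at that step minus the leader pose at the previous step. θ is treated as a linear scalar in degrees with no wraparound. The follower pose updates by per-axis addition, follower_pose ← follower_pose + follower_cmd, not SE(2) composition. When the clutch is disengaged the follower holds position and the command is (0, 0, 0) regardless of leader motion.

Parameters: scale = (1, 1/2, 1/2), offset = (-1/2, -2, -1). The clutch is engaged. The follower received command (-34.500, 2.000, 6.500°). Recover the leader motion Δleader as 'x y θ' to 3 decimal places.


axis x: (-34.500 − -1/2) / (1) = -34.000
axis y: (2.000 − -2) / (1/2) = 8.000
axis θ: (6.500 − -1) / (1/2) = 15.000

-34.000 8.000 15.000


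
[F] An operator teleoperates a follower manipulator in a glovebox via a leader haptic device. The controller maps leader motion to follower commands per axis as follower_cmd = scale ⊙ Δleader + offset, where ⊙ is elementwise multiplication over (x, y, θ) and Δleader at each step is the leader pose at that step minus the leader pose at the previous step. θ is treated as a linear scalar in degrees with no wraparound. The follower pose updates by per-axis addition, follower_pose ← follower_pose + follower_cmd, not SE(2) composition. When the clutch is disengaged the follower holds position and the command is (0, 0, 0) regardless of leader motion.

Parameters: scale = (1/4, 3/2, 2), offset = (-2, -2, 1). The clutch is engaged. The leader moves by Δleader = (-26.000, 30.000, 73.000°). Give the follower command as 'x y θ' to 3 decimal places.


-8.500 43.000 147.000

axis x: 1/4·-26.000 + -2 = -8.500
axis y: 3/2·30.000 + -2 = 43.000
axis θ: 2·73.000 + 1 = 147.000


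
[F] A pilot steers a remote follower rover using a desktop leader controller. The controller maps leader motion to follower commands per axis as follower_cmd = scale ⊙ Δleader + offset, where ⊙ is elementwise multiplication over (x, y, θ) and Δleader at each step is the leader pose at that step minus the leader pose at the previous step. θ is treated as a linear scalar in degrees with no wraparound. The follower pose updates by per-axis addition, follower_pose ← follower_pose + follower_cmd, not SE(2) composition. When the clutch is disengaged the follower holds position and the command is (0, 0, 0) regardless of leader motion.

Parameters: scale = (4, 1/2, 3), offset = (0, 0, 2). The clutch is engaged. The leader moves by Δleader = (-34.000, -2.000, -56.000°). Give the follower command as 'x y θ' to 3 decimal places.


-136.000 -1.000 -166.000

axis x: 4·-34.000 + 0 = -136.000
axis y: 1/2·-2.000 + 0 = -1.000
axis θ: 3·-56.000 + 2 = -166.000


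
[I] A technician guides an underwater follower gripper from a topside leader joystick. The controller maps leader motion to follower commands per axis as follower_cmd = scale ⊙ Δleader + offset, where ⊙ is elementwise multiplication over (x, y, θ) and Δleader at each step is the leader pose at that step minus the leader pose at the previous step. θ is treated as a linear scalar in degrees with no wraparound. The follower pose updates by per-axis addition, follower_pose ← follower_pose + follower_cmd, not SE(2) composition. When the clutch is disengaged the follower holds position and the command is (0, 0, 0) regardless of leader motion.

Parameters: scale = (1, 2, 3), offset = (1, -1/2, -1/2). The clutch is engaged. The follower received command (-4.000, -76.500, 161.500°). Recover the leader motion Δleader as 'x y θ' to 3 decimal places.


axis x: (-4.000 − 1) / (1) = -5.000
axis y: (-76.500 − -1/2) / (2) = -38.000
axis θ: (161.500 − -1/2) / (3) = 54.000

-5.000 -38.000 54.000


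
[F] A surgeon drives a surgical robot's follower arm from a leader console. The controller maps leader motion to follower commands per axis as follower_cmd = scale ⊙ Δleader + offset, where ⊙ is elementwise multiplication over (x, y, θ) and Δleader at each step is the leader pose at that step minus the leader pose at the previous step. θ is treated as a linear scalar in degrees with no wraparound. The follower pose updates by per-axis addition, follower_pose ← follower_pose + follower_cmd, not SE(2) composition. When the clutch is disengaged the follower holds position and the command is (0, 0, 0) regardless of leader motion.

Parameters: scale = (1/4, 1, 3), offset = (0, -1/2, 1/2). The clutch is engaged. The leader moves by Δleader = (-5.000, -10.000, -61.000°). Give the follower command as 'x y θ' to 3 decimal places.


-1.250 -10.500 -182.500

axis x: 1/4·-5.000 + 0 = -1.250
axis y: 1·-10.000 + -1/2 = -10.500
axis θ: 3·-61.000 + 1/2 = -182.500


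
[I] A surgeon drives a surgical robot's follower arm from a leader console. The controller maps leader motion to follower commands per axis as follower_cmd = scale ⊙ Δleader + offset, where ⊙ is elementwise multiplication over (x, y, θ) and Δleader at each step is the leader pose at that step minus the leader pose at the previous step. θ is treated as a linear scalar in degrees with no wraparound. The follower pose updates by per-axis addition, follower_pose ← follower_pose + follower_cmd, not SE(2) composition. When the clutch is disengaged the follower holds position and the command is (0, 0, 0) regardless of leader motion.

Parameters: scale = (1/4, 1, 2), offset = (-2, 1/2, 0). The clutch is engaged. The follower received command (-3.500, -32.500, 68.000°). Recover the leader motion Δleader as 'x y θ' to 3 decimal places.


-6.000 -33.000 34.000

axis x: (-3.500 − -2) / (1/4) = -6.000
axis y: (-32.500 − 1/2) / (1) = -33.000
axis θ: (68.000 − 0) / (2) = 34.000


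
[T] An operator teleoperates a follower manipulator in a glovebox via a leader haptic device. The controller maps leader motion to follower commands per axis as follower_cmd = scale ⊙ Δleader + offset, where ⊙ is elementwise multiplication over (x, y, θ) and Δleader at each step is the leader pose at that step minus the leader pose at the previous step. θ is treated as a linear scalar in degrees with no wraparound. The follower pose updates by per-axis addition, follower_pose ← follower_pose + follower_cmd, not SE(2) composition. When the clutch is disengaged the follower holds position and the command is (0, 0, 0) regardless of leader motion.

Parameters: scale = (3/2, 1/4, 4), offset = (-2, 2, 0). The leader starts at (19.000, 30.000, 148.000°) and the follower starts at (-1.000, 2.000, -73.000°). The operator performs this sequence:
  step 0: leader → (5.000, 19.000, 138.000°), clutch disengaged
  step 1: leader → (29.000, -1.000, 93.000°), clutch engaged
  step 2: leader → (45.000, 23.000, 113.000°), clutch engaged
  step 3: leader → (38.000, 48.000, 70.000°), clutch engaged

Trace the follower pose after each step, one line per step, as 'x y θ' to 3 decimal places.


step 0: Δleader=(-14.000, -11.000, -10.000°), disengaged; cmd=(0,0,0) → follower holds at (-1.000, 2.000, -73.000°)
step 1: Δleader=(24.000, -20.000, -45.000°), engaged; cmd=(34.000, -3.000, -180.000°) → follower=(33.000, -1.000, -253.000°)
step 2: Δleader=(16.000, 24.000, 20.000°), engaged; cmd=(22.000, 8.000, 80.000°) → follower=(55.000, 7.000, -173.000°)
step 3: Δleader=(-7.000, 25.000, -43.000°), engaged; cmd=(-12.500, 8.250, -172.000°) → follower=(42.500, 15.250, -345.000°)

-1.000 2.000 -73.000
33.000 -1.000 -253.000
55.000 7.000 -173.000
42.500 15.250 -345.000


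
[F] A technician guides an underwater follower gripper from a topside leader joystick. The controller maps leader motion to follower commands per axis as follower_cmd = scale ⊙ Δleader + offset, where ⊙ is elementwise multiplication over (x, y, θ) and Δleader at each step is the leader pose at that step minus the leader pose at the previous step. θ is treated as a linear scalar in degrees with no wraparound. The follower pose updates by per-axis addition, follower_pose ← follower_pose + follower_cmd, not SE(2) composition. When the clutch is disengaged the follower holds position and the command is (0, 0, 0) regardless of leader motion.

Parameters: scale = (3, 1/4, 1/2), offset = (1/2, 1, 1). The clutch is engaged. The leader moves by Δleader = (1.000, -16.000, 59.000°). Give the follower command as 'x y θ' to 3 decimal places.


3.500 -3.000 30.500

axis x: 3·1.000 + 1/2 = 3.500
axis y: 1/4·-16.000 + 1 = -3.000
axis θ: 1/2·59.000 + 1 = 30.500


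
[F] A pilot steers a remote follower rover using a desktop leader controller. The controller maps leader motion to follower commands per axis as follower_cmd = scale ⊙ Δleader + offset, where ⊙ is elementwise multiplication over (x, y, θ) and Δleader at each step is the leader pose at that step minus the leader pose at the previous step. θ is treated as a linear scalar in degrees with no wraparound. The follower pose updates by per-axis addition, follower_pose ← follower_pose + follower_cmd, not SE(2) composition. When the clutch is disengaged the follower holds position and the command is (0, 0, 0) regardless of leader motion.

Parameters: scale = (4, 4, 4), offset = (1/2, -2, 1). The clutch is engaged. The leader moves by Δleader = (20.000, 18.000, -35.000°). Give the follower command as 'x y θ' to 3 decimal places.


axis x: 4·20.000 + 1/2 = 80.500
axis y: 4·18.000 + -2 = 70.000
axis θ: 4·-35.000 + 1 = -139.000

80.500 70.000 -139.000


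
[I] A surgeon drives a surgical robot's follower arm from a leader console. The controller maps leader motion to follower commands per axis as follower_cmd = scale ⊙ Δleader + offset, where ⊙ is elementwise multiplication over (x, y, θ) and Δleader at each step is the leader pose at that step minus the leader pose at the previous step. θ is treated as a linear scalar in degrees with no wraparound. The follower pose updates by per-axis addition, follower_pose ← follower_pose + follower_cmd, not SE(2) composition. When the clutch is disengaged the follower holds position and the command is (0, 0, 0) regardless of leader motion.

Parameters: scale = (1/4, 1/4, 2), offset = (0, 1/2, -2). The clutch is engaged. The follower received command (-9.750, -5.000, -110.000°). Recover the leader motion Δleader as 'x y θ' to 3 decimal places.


-39.000 -22.000 -54.000

axis x: (-9.750 − 0) / (1/4) = -39.000
axis y: (-5.000 − 1/2) / (1/4) = -22.000
axis θ: (-110.000 − -2) / (2) = -54.000


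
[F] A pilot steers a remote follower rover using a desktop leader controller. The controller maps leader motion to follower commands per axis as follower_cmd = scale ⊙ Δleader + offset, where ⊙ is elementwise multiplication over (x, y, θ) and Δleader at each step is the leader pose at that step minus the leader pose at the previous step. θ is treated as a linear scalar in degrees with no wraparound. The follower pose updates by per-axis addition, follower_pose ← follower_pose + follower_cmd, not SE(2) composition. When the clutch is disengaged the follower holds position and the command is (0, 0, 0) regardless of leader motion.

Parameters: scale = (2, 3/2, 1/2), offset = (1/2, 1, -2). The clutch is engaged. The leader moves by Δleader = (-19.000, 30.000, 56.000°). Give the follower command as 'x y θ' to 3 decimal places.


-37.500 46.000 26.000

axis x: 2·-19.000 + 1/2 = -37.500
axis y: 3/2·30.000 + 1 = 46.000
axis θ: 1/2·56.000 + -2 = 26.000


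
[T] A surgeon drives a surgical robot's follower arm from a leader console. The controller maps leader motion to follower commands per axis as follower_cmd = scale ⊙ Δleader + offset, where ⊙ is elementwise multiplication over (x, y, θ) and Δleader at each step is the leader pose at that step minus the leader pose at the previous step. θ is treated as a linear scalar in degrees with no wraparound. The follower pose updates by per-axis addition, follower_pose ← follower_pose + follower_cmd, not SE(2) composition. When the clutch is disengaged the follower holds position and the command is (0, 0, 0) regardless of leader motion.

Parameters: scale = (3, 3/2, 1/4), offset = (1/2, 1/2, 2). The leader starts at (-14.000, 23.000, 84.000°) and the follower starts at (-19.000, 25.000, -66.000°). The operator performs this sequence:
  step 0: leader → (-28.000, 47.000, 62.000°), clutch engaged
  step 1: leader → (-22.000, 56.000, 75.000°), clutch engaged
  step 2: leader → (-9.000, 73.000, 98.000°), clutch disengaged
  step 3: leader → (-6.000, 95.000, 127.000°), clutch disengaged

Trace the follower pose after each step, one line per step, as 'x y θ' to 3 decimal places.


-60.500 61.500 -69.500
-42.000 75.500 -64.250
-42.000 75.500 -64.250
-42.000 75.500 -64.250

step 0: Δleader=(-14.000, 24.000, -22.000°), engaged; cmd=(-41.500, 36.500, -3.500°) → follower=(-60.500, 61.500, -69.500°)
step 1: Δleader=(6.000, 9.000, 13.000°), engaged; cmd=(18.500, 14.000, 5.250°) → follower=(-42.000, 75.500, -64.250°)
step 2: Δleader=(13.000, 17.000, 23.000°), disengaged; cmd=(0,0,0) → follower holds at (-42.000, 75.500, -64.250°)
step 3: Δleader=(3.000, 22.000, 29.000°), disengaged; cmd=(0,0,0) → follower holds at (-42.000, 75.500, -64.250°)


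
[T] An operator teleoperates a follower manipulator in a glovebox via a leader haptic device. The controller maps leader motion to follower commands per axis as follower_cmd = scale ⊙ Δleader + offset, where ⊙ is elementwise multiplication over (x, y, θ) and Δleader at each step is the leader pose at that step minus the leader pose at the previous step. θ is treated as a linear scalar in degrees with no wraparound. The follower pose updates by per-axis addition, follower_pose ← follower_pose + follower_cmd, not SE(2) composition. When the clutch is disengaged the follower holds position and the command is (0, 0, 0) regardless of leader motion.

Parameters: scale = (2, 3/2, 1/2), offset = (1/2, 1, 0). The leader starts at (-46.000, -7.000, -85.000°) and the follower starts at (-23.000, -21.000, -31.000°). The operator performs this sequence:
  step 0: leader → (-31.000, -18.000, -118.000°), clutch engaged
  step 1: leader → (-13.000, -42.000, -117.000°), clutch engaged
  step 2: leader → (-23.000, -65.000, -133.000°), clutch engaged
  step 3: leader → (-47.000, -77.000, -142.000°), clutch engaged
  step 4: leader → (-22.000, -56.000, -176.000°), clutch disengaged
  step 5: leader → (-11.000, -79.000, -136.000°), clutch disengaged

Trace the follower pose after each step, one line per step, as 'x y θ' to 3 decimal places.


step 0: Δleader=(15.000, -11.000, -33.000°), engaged; cmd=(30.500, -15.500, -16.500°) → follower=(7.500, -36.500, -47.500°)
step 1: Δleader=(18.000, -24.000, 1.000°), engaged; cmd=(36.500, -35.000, 0.500°) → follower=(44.000, -71.500, -47.000°)
step 2: Δleader=(-10.000, -23.000, -16.000°), engaged; cmd=(-19.500, -33.500, -8.000°) → follower=(24.500, -105.000, -55.000°)
step 3: Δleader=(-24.000, -12.000, -9.000°), engaged; cmd=(-47.500, -17.000, -4.500°) → follower=(-23.000, -122.000, -59.500°)
step 4: Δleader=(25.000, 21.000, -34.000°), disengaged; cmd=(0,0,0) → follower holds at (-23.000, -122.000, -59.500°)
step 5: Δleader=(11.000, -23.000, 40.000°), disengaged; cmd=(0,0,0) → follower holds at (-23.000, -122.000, -59.500°)

7.500 -36.500 -47.500
44.000 -71.500 -47.000
24.500 -105.000 -55.000
-23.000 -122.000 -59.500
-23.000 -122.000 -59.500
-23.000 -122.000 -59.500


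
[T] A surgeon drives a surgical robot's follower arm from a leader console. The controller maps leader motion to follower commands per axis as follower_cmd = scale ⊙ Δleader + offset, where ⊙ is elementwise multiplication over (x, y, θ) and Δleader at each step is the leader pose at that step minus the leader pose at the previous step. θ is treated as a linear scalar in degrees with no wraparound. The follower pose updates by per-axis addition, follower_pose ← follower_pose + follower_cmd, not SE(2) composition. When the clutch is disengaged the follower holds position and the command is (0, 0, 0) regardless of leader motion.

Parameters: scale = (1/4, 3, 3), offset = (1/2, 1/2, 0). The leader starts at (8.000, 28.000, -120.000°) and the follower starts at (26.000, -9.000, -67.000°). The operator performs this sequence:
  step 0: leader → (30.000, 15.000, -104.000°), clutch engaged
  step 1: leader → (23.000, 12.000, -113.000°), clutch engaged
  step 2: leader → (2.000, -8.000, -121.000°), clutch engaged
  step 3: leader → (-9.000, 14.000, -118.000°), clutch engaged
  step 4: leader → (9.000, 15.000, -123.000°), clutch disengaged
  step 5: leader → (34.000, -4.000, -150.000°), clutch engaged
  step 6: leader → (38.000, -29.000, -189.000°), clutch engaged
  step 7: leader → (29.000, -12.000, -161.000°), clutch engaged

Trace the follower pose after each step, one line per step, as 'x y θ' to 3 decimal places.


step 0: Δleader=(22.000, -13.000, 16.000°), engaged; cmd=(6.000, -38.500, 48.000°) → follower=(32.000, -47.500, -19.000°)
step 1: Δleader=(-7.000, -3.000, -9.000°), engaged; cmd=(-1.250, -8.500, -27.000°) → follower=(30.750, -56.000, -46.000°)
step 2: Δleader=(-21.000, -20.000, -8.000°), engaged; cmd=(-4.750, -59.500, -24.000°) → follower=(26.000, -115.500, -70.000°)
step 3: Δleader=(-11.000, 22.000, 3.000°), engaged; cmd=(-2.250, 66.500, 9.000°) → follower=(23.750, -49.000, -61.000°)
step 4: Δleader=(18.000, 1.000, -5.000°), disengaged; cmd=(0,0,0) → follower holds at (23.750, -49.000, -61.000°)
step 5: Δleader=(25.000, -19.000, -27.000°), engaged; cmd=(6.750, -56.500, -81.000°) → follower=(30.500, -105.500, -142.000°)
step 6: Δleader=(4.000, -25.000, -39.000°), engaged; cmd=(1.500, -74.500, -117.000°) → follower=(32.000, -180.000, -259.000°)
step 7: Δleader=(-9.000, 17.000, 28.000°), engaged; cmd=(-1.750, 51.500, 84.000°) → follower=(30.250, -128.500, -175.000°)

32.000 -47.500 -19.000
30.750 -56.000 -46.000
26.000 -115.500 -70.000
23.750 -49.000 -61.000
23.750 -49.000 -61.000
30.500 -105.500 -142.000
32.000 -180.000 -259.000
30.250 -128.500 -175.000


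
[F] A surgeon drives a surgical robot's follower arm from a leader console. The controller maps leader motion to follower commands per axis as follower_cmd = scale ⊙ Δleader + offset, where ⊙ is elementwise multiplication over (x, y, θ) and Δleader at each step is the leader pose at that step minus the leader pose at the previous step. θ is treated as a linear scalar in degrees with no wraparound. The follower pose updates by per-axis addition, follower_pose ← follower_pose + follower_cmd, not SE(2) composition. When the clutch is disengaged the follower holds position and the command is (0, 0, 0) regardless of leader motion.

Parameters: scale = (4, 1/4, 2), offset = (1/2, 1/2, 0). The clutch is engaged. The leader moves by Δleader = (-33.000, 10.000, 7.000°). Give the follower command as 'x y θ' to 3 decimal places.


-131.500 3.000 14.000

axis x: 4·-33.000 + 1/2 = -131.500
axis y: 1/4·10.000 + 1/2 = 3.000
axis θ: 2·7.000 + 0 = 14.000


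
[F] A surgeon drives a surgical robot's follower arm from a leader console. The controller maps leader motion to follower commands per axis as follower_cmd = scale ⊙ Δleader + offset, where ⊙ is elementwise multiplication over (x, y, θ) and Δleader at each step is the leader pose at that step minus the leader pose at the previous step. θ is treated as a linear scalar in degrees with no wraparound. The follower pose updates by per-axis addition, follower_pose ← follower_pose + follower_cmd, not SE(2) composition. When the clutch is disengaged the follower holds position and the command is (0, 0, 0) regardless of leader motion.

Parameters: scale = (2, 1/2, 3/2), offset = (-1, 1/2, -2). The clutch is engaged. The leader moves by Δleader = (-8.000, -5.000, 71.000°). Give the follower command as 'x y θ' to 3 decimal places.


-17.000 -2.000 104.500

axis x: 2·-8.000 + -1 = -17.000
axis y: 1/2·-5.000 + 1/2 = -2.000
axis θ: 3/2·71.000 + -2 = 104.500


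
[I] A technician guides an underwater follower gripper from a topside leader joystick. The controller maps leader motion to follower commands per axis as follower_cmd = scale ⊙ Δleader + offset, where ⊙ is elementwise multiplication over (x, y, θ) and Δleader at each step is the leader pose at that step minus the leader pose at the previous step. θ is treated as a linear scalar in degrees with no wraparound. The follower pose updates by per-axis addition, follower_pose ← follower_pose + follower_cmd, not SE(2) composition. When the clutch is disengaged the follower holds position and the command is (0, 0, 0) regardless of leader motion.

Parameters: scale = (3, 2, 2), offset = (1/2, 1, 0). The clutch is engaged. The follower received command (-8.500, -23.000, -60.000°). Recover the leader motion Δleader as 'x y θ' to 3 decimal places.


axis x: (-8.500 − 1/2) / (3) = -3.000
axis y: (-23.000 − 1) / (2) = -12.000
axis θ: (-60.000 − 0) / (2) = -30.000

-3.000 -12.000 -30.000


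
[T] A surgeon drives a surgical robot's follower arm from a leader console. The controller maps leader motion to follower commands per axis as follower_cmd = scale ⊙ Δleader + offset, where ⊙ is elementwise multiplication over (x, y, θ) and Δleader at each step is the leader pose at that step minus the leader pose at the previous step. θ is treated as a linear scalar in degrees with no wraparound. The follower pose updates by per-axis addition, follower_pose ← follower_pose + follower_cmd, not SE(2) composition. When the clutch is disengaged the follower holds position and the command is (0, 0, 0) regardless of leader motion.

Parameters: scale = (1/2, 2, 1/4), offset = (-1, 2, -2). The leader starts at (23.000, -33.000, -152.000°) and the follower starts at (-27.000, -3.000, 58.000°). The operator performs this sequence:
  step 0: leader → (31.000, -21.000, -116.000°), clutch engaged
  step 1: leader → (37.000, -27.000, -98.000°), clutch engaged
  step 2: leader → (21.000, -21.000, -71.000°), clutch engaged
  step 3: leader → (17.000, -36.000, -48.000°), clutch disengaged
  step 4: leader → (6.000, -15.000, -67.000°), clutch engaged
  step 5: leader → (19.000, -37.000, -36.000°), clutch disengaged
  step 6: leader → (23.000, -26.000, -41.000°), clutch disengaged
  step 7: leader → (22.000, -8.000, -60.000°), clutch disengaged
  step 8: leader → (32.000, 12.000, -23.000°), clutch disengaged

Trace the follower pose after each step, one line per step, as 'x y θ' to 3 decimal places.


-24.000 23.000 65.000
-22.000 13.000 67.500
-31.000 27.000 72.250
-31.000 27.000 72.250
-37.500 71.000 65.500
-37.500 71.000 65.500
-37.500 71.000 65.500
-37.500 71.000 65.500
-37.500 71.000 65.500

step 0: Δleader=(8.000, 12.000, 36.000°), engaged; cmd=(3.000, 26.000, 7.000°) → follower=(-24.000, 23.000, 65.000°)
step 1: Δleader=(6.000, -6.000, 18.000°), engaged; cmd=(2.000, -10.000, 2.500°) → follower=(-22.000, 13.000, 67.500°)
step 2: Δleader=(-16.000, 6.000, 27.000°), engaged; cmd=(-9.000, 14.000, 4.750°) → follower=(-31.000, 27.000, 72.250°)
step 3: Δleader=(-4.000, -15.000, 23.000°), disengaged; cmd=(0,0,0) → follower holds at (-31.000, 27.000, 72.250°)
step 4: Δleader=(-11.000, 21.000, -19.000°), engaged; cmd=(-6.500, 44.000, -6.750°) → follower=(-37.500, 71.000, 65.500°)
step 5: Δleader=(13.000, -22.000, 31.000°), disengaged; cmd=(0,0,0) → follower holds at (-37.500, 71.000, 65.500°)
step 6: Δleader=(4.000, 11.000, -5.000°), disengaged; cmd=(0,0,0) → follower holds at (-37.500, 71.000, 65.500°)
step 7: Δleader=(-1.000, 18.000, -19.000°), disengaged; cmd=(0,0,0) → follower holds at (-37.500, 71.000, 65.500°)
step 8: Δleader=(10.000, 20.000, 37.000°), disengaged; cmd=(0,0,0) → follower holds at (-37.500, 71.000, 65.500°)
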